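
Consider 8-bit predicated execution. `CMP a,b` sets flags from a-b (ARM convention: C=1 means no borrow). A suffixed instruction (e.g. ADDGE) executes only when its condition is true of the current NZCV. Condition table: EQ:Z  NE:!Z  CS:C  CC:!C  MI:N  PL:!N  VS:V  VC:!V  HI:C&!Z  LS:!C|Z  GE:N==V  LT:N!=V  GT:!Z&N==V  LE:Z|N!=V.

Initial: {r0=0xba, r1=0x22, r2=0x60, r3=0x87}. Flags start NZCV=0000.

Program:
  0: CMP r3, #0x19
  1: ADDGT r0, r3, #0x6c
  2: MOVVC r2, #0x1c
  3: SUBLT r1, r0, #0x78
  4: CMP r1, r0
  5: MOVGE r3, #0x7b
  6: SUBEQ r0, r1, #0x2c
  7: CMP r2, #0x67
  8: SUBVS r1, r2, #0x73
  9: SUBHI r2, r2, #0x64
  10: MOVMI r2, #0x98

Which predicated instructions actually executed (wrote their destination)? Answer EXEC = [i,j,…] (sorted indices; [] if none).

EXEC = [3,5,10]

0: ✓ CMP  NZCV=0011
1: · ADDGT
2: · MOVVC
3: ✓ SUBLT  r1←0x42
4: ✓ CMP  NZCV=1001
5: ✓ MOVGE  r3←0x7b
6: · SUBEQ
7: ✓ CMP  NZCV=1000
8: · SUBVS
9: · SUBHI
10: ✓ MOVMI  r2←0x98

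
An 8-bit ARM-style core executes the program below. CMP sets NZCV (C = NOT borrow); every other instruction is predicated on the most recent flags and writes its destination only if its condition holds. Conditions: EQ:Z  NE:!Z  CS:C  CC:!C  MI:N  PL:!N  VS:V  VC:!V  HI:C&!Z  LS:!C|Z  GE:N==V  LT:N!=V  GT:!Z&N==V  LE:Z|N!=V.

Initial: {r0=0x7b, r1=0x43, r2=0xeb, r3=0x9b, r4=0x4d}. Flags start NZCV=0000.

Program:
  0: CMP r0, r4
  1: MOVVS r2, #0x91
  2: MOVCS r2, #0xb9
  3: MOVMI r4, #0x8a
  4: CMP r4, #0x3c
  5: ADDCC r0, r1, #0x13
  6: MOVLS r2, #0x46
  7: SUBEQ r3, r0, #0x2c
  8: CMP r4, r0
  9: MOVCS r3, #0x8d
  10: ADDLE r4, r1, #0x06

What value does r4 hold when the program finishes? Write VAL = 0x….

VAL = 0x49

0: ✓ CMP  NZCV=0010
1: · MOVVS
2: ✓ MOVCS  r2←0xb9
3: · MOVMI
4: ✓ CMP  NZCV=0010
5: · ADDCC
6: · MOVLS
7: · SUBEQ
8: ✓ CMP  NZCV=1000
9: · MOVCS
10: ✓ ADDLE  r4←0x49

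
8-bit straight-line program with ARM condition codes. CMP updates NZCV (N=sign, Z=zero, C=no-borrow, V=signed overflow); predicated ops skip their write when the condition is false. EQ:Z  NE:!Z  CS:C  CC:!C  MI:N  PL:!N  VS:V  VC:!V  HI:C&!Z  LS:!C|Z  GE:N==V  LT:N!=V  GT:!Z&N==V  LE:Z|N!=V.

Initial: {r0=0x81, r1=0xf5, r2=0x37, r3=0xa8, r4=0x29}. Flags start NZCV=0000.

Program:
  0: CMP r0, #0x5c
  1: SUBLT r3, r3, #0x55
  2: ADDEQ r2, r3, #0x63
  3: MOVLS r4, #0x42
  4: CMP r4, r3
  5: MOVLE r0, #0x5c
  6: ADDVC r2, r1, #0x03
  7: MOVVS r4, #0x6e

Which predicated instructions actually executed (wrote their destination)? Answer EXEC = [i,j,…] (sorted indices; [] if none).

0: ✓ CMP  NZCV=0011
1: ✓ SUBLT  r3←0x53
2: · ADDEQ
3: · MOVLS
4: ✓ CMP  NZCV=1000
5: ✓ MOVLE  r0←0x5c
6: ✓ ADDVC  r2←0xf8
7: · MOVVS

EXEC = [1,5,6]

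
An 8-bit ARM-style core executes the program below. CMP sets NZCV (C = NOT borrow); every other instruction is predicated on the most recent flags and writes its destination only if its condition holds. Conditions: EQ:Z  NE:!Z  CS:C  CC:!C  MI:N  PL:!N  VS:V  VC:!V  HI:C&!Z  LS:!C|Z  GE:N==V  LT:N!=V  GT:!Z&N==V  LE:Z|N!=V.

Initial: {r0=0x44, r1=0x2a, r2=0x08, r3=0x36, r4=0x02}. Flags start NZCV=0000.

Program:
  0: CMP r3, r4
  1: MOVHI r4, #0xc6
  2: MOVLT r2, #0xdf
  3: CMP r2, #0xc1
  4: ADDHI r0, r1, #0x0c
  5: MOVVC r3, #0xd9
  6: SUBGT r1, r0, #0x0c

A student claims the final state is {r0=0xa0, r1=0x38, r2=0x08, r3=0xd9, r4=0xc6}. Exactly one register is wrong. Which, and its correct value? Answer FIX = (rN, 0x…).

FIX = (r0, 0x44)

[0] flags=0010 → (cmp)
[1] flags=0010 HI?T → r4=0xc6
[2] flags=0010 LT?F → skip
[3] flags=0000 → (cmp)
[4] flags=0000 HI?F → skip
[5] flags=0000 VC?T → r3=0xd9
[6] flags=0000 GT?T → r1=0x38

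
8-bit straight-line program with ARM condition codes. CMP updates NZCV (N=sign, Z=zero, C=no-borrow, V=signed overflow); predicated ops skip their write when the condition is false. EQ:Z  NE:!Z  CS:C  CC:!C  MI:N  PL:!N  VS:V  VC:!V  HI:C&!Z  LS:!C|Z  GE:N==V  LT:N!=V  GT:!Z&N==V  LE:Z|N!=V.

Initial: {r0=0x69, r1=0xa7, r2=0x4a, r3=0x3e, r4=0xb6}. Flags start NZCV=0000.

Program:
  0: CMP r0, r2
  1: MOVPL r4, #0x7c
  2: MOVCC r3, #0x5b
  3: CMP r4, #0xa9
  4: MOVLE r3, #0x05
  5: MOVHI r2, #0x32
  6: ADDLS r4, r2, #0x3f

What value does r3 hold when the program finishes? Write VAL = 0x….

VAL = 0x3e

[0] flags=0010 → (cmp)
[1] flags=0010 PL?T → r4=0x7c
[2] flags=0010 CC?F → skip
[3] flags=1001 → (cmp)
[4] flags=1001 LE?F → skip
[5] flags=1001 HI?F → skip
[6] flags=1001 LS?T → r4=0x89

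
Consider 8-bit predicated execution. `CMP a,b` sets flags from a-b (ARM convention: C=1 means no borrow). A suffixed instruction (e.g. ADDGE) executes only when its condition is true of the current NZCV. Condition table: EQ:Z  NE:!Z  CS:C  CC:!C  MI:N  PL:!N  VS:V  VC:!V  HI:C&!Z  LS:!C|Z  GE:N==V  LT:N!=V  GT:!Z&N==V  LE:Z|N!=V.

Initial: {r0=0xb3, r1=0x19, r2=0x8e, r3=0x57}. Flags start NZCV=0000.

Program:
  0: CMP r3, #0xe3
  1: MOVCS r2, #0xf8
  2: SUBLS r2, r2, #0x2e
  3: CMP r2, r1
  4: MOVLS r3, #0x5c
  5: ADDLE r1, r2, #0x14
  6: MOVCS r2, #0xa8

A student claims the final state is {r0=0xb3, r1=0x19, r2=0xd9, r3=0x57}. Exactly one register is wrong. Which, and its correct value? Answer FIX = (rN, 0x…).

FIX = (r2, 0xa8)

0: ✓ CMP  NZCV=0000
1: · MOVCS
2: ✓ SUBLS  r2←0x60
3: ✓ CMP  NZCV=0010
4: · MOVLS
5: · ADDLE
6: ✓ MOVCS  r2←0xa8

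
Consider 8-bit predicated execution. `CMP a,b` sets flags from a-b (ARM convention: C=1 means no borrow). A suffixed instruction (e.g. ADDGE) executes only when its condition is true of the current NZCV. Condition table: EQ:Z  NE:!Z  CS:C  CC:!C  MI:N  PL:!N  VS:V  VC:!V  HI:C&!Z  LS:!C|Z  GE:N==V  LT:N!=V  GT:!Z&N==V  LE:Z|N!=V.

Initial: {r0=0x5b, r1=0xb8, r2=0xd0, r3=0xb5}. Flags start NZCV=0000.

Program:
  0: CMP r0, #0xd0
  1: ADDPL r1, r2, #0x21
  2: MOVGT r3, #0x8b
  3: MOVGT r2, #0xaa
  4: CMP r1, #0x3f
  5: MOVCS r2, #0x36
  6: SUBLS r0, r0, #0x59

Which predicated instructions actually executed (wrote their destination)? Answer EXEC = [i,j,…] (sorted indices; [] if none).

0: ✓ CMP  NZCV=1001
1: · ADDPL
2: ✓ MOVGT  r3←0x8b
3: ✓ MOVGT  r2←0xaa
4: ✓ CMP  NZCV=0011
5: ✓ MOVCS  r2←0x36
6: · SUBLS

EXEC = [2,3,5]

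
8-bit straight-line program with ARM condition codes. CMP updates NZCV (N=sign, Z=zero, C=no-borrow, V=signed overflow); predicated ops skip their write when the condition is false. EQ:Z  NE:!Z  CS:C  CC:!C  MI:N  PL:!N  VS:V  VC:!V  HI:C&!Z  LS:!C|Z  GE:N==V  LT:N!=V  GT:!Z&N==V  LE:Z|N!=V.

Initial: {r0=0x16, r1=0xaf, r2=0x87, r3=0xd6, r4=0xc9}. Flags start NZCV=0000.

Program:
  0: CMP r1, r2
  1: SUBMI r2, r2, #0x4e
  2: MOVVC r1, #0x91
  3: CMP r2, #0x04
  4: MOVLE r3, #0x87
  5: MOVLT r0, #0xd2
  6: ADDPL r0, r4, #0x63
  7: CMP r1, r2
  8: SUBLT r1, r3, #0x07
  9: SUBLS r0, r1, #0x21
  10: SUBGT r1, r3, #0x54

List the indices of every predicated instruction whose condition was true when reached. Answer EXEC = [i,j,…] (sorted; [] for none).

0: ✓ CMP  NZCV=0010
1: · SUBMI
2: ✓ MOVVC  r1←0x91
3: ✓ CMP  NZCV=1010
4: ✓ MOVLE  r3←0x87
5: ✓ MOVLT  r0←0xd2
6: · ADDPL
7: ✓ CMP  NZCV=0010
8: · SUBLT
9: · SUBLS
10: ✓ SUBGT  r1←0x33

EXEC = [2,4,5,10]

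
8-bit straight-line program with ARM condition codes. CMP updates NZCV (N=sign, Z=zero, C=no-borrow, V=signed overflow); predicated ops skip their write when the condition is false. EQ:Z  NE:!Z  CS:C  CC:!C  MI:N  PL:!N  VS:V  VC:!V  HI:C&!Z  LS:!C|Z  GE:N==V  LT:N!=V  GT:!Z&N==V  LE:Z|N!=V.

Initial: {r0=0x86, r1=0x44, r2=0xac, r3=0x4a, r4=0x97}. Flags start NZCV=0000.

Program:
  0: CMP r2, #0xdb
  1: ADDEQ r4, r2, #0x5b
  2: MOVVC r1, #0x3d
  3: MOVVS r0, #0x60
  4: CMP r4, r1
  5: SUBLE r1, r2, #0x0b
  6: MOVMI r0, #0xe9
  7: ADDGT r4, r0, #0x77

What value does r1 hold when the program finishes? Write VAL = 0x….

[0] flags=1000 → (cmp)
[1] flags=1000 EQ?F → skip
[2] flags=1000 VC?T → r1=0x3d
[3] flags=1000 VS?F → skip
[4] flags=0011 → (cmp)
[5] flags=0011 LE?T → r1=0xa1
[6] flags=0011 MI?F → skip
[7] flags=0011 GT?F → skip

VAL = 0xa1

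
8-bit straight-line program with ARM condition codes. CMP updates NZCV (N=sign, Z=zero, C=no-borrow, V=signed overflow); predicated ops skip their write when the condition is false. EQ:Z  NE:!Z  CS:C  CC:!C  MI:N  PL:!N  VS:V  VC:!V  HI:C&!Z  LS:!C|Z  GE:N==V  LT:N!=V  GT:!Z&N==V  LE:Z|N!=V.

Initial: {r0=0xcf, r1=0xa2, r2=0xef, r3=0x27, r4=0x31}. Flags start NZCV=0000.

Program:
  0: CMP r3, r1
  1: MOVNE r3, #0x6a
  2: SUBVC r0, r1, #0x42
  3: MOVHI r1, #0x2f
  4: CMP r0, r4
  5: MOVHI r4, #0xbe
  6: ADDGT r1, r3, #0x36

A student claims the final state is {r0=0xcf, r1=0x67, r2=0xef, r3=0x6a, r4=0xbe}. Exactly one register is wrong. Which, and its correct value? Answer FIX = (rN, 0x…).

FIX = (r1, 0xa2)

0: ✓ CMP  NZCV=1001
1: ✓ MOVNE  r3←0x6a
2: · SUBVC
3: · MOVHI
4: ✓ CMP  NZCV=1010
5: ✓ MOVHI  r4←0xbe
6: · ADDGT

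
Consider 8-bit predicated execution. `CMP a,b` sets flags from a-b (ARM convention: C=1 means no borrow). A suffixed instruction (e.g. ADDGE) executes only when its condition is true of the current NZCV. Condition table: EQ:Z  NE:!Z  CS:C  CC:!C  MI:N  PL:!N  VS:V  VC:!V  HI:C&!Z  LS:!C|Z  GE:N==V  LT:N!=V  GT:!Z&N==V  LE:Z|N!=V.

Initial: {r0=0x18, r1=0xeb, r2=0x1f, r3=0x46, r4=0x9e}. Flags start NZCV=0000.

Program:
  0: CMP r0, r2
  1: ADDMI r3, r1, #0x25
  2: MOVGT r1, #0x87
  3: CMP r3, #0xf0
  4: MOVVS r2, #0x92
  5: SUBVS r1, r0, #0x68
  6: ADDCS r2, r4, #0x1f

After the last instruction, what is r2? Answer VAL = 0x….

0: ✓ CMP  NZCV=1000
1: ✓ ADDMI  r3←0x10
2: · MOVGT
3: ✓ CMP  NZCV=0000
4: · MOVVS
5: · SUBVS
6: · ADDCS

VAL = 0x1f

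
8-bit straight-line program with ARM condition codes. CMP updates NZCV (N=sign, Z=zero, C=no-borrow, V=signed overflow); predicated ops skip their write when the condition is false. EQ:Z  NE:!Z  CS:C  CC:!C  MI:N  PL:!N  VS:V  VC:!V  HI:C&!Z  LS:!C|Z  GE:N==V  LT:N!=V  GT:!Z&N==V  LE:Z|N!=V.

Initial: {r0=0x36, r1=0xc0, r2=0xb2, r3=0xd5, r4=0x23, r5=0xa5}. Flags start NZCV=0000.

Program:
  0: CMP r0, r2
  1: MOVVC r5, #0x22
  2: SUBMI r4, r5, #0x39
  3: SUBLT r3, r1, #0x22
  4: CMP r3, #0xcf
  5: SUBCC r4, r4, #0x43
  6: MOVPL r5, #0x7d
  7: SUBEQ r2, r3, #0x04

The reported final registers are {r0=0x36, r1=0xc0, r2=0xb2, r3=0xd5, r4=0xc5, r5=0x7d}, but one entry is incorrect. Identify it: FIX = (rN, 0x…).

FIX = (r4, 0x6c)

0: ✓ CMP  NZCV=1001
1: · MOVVC
2: ✓ SUBMI  r4←0x6c
3: · SUBLT
4: ✓ CMP  NZCV=0010
5: · SUBCC
6: ✓ MOVPL  r5←0x7d
7: · SUBEQ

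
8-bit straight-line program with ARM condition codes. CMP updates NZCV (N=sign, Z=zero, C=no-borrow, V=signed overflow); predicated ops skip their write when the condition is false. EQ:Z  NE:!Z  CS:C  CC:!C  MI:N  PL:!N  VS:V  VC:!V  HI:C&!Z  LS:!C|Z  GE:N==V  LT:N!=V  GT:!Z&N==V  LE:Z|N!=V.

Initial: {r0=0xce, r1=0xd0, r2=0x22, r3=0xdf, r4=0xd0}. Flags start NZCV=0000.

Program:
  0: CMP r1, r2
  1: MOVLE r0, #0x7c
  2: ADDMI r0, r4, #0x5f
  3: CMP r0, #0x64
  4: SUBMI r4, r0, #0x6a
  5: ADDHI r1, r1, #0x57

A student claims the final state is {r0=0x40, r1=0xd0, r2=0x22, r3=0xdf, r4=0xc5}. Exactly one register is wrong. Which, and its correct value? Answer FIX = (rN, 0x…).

FIX = (r0, 0x2f)

[0] flags=1010 → (cmp)
[1] flags=1010 LE?T → r0=0x7c
[2] flags=1010 MI?T → r0=0x2f
[3] flags=1000 → (cmp)
[4] flags=1000 MI?T → r4=0xc5
[5] flags=1000 HI?F → skip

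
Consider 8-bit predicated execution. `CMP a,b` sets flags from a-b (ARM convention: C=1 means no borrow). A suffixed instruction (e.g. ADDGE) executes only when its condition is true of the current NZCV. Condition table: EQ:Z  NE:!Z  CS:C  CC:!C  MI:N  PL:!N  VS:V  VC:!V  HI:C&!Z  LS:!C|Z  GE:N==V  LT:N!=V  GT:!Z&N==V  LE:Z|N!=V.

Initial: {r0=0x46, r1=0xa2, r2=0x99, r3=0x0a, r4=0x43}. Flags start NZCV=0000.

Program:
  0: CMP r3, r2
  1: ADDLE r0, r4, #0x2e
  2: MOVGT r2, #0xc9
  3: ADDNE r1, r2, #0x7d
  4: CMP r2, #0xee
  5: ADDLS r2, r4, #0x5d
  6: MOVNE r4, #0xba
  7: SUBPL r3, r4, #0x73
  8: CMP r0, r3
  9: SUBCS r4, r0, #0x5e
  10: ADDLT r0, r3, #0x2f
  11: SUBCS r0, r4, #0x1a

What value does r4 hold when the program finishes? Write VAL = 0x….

0: ✓ CMP  NZCV=0000
1: · ADDLE
2: ✓ MOVGT  r2←0xc9
3: ✓ ADDNE  r1←0x46
4: ✓ CMP  NZCV=1000
5: ✓ ADDLS  r2←0xa0
6: ✓ MOVNE  r4←0xba
7: · SUBPL
8: ✓ CMP  NZCV=0010
9: ✓ SUBCS  r4←0xe8
10: · ADDLT
11: ✓ SUBCS  r0←0xce

VAL = 0xe8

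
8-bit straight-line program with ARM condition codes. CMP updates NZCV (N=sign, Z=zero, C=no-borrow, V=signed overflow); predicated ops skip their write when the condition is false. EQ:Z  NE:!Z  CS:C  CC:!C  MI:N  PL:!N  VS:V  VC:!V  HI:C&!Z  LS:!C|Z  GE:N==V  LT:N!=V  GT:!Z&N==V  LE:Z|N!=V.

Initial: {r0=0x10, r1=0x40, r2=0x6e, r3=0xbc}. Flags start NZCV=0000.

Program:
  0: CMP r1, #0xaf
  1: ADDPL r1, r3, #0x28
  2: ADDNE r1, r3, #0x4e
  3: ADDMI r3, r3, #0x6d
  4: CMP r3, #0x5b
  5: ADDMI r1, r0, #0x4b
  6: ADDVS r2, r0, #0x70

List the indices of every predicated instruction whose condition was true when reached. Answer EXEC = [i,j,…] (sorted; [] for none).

[0] flags=1001 → (cmp)
[1] flags=1001 PL?F → skip
[2] flags=1001 NE?T → r1=0x0a
[3] flags=1001 MI?T → r3=0x29
[4] flags=1000 → (cmp)
[5] flags=1000 MI?T → r1=0x5b
[6] flags=1000 VS?F → skip

EXEC = [2,3,5]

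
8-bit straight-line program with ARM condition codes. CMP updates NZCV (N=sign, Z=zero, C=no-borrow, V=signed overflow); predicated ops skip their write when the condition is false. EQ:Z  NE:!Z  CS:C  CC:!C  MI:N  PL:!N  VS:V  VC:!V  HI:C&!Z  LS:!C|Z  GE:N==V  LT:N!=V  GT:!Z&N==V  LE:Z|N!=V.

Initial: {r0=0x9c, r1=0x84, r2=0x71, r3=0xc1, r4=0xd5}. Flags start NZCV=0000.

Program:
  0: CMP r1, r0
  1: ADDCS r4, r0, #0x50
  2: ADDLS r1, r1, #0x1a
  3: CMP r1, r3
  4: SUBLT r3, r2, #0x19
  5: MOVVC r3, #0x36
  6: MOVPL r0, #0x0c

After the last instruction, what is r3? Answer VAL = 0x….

0: ✓ CMP  NZCV=1000
1: · ADDCS
2: ✓ ADDLS  r1←0x9e
3: ✓ CMP  NZCV=1000
4: ✓ SUBLT  r3←0x58
5: ✓ MOVVC  r3←0x36
6: · MOVPL

VAL = 0x36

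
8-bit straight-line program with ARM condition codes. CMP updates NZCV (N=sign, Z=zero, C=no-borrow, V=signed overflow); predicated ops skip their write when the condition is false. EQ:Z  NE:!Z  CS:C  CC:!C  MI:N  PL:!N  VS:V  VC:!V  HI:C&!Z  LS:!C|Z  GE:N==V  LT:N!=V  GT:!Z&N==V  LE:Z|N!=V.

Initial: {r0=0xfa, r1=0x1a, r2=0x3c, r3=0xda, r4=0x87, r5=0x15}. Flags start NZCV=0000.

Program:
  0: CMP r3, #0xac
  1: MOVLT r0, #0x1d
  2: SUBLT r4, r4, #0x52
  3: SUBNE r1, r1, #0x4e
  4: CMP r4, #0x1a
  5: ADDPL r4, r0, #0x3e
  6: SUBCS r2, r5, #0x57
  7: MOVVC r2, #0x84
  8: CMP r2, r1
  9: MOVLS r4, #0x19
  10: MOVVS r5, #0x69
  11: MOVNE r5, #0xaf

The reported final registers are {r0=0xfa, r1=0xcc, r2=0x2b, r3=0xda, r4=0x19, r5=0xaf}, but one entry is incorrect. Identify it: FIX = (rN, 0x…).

[0] flags=0010 → (cmp)
[1] flags=0010 LT?F → skip
[2] flags=0010 LT?F → skip
[3] flags=0010 NE?T → r1=0xcc
[4] flags=0011 → (cmp)
[5] flags=0011 PL?T → r4=0x38
[6] flags=0011 CS?T → r2=0xbe
[7] flags=0011 VC?F → skip
[8] flags=1000 → (cmp)
[9] flags=1000 LS?T → r4=0x19
[10] flags=1000 VS?F → skip
[11] flags=1000 NE?T → r5=0xaf

FIX = (r2, 0xbe)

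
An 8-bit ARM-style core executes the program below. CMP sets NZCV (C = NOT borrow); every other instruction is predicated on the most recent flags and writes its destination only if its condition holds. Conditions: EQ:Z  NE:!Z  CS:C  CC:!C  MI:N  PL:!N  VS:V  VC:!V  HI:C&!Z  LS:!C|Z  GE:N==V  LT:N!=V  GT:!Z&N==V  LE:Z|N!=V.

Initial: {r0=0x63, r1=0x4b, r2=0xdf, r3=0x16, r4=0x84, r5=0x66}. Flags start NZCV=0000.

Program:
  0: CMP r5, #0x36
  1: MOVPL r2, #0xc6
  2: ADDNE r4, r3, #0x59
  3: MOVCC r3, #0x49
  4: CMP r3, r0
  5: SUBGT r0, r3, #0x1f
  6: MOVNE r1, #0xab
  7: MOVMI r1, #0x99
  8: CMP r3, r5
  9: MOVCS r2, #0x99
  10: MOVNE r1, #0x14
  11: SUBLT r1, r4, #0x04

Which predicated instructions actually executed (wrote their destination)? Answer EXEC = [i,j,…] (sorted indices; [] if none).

EXEC = [1,2,6,7,10,11]

0: ✓ CMP  NZCV=0010
1: ✓ MOVPL  r2←0xc6
2: ✓ ADDNE  r4←0x6f
3: · MOVCC
4: ✓ CMP  NZCV=1000
5: · SUBGT
6: ✓ MOVNE  r1←0xab
7: ✓ MOVMI  r1←0x99
8: ✓ CMP  NZCV=1000
9: · MOVCS
10: ✓ MOVNE  r1←0x14
11: ✓ SUBLT  r1←0x6b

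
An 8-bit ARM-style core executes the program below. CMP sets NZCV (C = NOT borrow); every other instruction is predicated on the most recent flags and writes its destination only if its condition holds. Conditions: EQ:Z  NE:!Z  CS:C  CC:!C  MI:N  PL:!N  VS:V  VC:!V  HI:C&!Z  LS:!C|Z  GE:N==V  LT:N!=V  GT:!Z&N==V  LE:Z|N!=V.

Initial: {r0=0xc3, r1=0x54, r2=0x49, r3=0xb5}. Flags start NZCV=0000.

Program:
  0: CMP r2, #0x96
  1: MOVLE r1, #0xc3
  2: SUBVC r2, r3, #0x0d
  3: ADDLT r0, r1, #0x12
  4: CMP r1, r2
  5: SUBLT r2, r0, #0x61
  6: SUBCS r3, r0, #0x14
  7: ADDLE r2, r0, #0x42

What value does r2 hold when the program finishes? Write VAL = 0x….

[0] flags=1001 → (cmp)
[1] flags=1001 LE?F → skip
[2] flags=1001 VC?F → skip
[3] flags=1001 LT?F → skip
[4] flags=0010 → (cmp)
[5] flags=0010 LT?F → skip
[6] flags=0010 CS?T → r3=0xaf
[7] flags=0010 LE?F → skip

VAL = 0x49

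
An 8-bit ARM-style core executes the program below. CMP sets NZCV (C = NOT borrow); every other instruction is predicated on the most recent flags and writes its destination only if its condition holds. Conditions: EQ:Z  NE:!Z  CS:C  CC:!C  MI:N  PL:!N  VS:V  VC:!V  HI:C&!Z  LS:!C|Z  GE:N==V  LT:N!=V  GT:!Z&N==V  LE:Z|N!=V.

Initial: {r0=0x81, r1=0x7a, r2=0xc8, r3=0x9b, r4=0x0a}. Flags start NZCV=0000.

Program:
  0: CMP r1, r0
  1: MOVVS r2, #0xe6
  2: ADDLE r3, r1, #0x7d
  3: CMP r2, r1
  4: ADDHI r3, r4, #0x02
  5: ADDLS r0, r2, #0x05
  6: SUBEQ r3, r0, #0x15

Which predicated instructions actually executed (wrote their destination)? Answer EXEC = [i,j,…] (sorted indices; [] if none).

[0] flags=1001 → (cmp)
[1] flags=1001 VS?T → r2=0xe6
[2] flags=1001 LE?F → skip
[3] flags=0011 → (cmp)
[4] flags=0011 HI?T → r3=0x0c
[5] flags=0011 LS?F → skip
[6] flags=0011 EQ?F → skip

EXEC = [1,4]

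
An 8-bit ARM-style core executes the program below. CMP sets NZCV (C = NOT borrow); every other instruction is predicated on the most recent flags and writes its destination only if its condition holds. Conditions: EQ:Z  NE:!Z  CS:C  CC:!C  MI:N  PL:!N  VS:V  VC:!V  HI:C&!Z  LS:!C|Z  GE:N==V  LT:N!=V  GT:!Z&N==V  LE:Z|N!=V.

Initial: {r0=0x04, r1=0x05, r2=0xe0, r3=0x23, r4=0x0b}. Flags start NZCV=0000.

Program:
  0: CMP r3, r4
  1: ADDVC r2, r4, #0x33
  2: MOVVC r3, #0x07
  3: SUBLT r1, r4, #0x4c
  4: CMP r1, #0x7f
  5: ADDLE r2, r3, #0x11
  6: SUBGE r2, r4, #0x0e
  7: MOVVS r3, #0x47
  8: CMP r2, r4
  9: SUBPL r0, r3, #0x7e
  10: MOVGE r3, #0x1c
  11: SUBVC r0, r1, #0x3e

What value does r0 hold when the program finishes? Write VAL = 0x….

VAL = 0xc7

[0] flags=0010 → (cmp)
[1] flags=0010 VC?T → r2=0x3e
[2] flags=0010 VC?T → r3=0x07
[3] flags=0010 LT?F → skip
[4] flags=1000 → (cmp)
[5] flags=1000 LE?T → r2=0x18
[6] flags=1000 GE?F → skip
[7] flags=1000 VS?F → skip
[8] flags=0010 → (cmp)
[9] flags=0010 PL?T → r0=0x89
[10] flags=0010 GE?T → r3=0x1c
[11] flags=0010 VC?T → r0=0xc7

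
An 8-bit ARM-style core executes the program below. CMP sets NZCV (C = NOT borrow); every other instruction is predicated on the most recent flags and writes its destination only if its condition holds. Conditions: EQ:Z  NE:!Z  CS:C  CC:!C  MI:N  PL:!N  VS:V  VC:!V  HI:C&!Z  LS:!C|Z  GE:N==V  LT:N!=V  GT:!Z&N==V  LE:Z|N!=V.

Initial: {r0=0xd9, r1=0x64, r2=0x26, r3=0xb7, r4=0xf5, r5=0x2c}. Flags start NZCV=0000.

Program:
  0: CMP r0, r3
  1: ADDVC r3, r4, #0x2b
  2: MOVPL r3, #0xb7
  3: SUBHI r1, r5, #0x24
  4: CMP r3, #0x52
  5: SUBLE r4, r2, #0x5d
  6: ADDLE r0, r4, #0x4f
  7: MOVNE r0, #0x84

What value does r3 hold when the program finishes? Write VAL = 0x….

0: ✓ CMP  NZCV=0010
1: ✓ ADDVC  r3←0x20
2: ✓ MOVPL  r3←0xb7
3: ✓ SUBHI  r1←0x08
4: ✓ CMP  NZCV=0011
5: ✓ SUBLE  r4←0xc9
6: ✓ ADDLE  r0←0x18
7: ✓ MOVNE  r0←0x84

VAL = 0xb7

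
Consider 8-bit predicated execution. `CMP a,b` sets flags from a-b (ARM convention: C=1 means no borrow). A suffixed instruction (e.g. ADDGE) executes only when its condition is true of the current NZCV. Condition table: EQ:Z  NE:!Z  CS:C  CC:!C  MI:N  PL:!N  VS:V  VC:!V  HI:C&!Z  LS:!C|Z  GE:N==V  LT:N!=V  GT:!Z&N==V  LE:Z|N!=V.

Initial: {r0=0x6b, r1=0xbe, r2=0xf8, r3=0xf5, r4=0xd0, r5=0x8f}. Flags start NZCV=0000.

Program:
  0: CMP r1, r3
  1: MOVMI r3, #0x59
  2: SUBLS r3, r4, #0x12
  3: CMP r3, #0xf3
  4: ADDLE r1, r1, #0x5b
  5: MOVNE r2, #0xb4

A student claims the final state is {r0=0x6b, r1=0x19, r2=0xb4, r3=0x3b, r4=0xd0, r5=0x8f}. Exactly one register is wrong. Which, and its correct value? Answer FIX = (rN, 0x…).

FIX = (r3, 0xbe)

0: ✓ CMP  NZCV=1000
1: ✓ MOVMI  r3←0x59
2: ✓ SUBLS  r3←0xbe
3: ✓ CMP  NZCV=1000
4: ✓ ADDLE  r1←0x19
5: ✓ MOVNE  r2←0xb4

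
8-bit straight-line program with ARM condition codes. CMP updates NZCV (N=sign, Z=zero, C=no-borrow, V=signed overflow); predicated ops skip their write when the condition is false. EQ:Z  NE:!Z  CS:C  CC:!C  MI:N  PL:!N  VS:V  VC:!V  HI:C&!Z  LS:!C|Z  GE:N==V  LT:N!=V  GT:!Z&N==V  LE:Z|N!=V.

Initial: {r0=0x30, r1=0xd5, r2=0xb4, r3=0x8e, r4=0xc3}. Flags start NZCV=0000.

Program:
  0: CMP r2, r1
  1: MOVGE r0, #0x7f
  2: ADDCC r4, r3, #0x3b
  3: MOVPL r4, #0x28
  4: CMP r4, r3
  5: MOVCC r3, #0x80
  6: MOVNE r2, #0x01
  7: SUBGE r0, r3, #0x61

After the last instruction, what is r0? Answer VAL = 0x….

VAL = 0x2d

0: ✓ CMP  NZCV=1000
1: · MOVGE
2: ✓ ADDCC  r4←0xc9
3: · MOVPL
4: ✓ CMP  NZCV=0010
5: · MOVCC
6: ✓ MOVNE  r2←0x01
7: ✓ SUBGE  r0←0x2d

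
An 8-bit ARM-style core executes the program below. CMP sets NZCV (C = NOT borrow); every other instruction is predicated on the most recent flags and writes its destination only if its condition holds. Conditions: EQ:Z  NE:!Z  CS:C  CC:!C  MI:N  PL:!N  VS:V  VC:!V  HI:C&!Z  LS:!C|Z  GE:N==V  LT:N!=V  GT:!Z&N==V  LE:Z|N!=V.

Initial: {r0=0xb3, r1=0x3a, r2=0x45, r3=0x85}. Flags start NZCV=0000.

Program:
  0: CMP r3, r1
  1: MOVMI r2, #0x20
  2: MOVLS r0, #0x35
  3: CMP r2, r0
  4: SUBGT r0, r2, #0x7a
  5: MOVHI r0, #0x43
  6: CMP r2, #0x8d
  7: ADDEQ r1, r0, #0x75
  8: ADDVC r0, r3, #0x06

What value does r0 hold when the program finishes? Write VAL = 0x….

[0] flags=0011 → (cmp)
[1] flags=0011 MI?F → skip
[2] flags=0011 LS?F → skip
[3] flags=1001 → (cmp)
[4] flags=1001 GT?T → r0=0xcb
[5] flags=1001 HI?F → skip
[6] flags=1001 → (cmp)
[7] flags=1001 EQ?F → skip
[8] flags=1001 VC?F → skip

VAL = 0xcb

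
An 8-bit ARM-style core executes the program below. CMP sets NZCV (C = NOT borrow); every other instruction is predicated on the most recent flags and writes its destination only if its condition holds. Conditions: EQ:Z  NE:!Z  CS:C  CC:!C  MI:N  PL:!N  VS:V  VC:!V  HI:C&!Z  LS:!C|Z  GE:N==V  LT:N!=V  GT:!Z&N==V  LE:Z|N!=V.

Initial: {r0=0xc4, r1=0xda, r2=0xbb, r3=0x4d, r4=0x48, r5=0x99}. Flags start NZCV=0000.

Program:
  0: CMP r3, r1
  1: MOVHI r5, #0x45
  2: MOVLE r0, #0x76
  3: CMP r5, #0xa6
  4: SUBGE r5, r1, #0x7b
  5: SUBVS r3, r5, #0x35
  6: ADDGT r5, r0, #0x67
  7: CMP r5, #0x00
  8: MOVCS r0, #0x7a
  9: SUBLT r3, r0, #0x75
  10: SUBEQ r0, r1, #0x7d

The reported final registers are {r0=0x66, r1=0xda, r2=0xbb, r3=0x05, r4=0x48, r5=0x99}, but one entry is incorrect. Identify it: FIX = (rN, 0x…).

FIX = (r0, 0x7a)

[0] flags=0000 → (cmp)
[1] flags=0000 HI?F → skip
[2] flags=0000 LE?F → skip
[3] flags=1000 → (cmp)
[4] flags=1000 GE?F → skip
[5] flags=1000 VS?F → skip
[6] flags=1000 GT?F → skip
[7] flags=1010 → (cmp)
[8] flags=1010 CS?T → r0=0x7a
[9] flags=1010 LT?T → r3=0x05
[10] flags=1010 EQ?F → skip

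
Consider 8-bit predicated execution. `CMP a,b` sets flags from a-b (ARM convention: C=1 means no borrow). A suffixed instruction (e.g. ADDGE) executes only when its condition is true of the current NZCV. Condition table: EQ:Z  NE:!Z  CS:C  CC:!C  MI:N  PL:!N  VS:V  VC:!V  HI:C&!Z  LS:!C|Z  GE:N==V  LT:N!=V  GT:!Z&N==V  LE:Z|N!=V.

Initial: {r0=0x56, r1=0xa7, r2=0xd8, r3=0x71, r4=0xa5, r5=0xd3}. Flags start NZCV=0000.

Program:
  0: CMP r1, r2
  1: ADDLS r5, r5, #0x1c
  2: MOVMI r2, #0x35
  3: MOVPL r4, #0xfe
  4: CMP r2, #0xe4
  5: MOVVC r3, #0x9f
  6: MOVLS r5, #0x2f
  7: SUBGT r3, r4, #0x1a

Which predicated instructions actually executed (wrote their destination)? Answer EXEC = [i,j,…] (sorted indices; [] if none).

[0] flags=1000 → (cmp)
[1] flags=1000 LS?T → r5=0xef
[2] flags=1000 MI?T → r2=0x35
[3] flags=1000 PL?F → skip
[4] flags=0000 → (cmp)
[5] flags=0000 VC?T → r3=0x9f
[6] flags=0000 LS?T → r5=0x2f
[7] flags=0000 GT?T → r3=0x8b

EXEC = [1,2,5,6,7]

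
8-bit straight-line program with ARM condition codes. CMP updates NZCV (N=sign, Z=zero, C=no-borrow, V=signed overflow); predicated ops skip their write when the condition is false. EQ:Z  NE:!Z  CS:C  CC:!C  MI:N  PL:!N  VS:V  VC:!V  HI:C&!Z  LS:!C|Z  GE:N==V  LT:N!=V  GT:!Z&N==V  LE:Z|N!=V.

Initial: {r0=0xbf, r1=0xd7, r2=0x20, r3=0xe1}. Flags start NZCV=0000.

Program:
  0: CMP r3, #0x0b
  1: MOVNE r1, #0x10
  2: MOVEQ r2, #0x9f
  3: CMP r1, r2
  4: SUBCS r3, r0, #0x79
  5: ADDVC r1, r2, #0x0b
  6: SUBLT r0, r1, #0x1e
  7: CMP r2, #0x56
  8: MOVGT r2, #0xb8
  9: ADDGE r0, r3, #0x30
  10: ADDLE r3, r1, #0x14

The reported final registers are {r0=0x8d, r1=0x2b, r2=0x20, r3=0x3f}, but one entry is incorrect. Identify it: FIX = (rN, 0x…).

0: ✓ CMP  NZCV=1010
1: ✓ MOVNE  r1←0x10
2: · MOVEQ
3: ✓ CMP  NZCV=1000
4: · SUBCS
5: ✓ ADDVC  r1←0x2b
6: ✓ SUBLT  r0←0x0d
7: ✓ CMP  NZCV=1000
8: · MOVGT
9: · ADDGE
10: ✓ ADDLE  r3←0x3f

FIX = (r0, 0x0d)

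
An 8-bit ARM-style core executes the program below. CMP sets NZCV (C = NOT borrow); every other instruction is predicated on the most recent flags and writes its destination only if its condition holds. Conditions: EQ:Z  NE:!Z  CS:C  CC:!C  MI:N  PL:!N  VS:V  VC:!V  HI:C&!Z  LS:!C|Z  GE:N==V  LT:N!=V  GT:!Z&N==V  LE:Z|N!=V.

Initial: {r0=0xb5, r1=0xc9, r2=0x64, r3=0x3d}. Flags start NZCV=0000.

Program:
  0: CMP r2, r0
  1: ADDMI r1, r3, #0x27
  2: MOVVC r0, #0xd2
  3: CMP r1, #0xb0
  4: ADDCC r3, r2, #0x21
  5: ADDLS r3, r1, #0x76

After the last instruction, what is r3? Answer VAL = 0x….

0: ✓ CMP  NZCV=1001
1: ✓ ADDMI  r1←0x64
2: · MOVVC
3: ✓ CMP  NZCV=1001
4: ✓ ADDCC  r3←0x85
5: ✓ ADDLS  r3←0xda

VAL = 0xda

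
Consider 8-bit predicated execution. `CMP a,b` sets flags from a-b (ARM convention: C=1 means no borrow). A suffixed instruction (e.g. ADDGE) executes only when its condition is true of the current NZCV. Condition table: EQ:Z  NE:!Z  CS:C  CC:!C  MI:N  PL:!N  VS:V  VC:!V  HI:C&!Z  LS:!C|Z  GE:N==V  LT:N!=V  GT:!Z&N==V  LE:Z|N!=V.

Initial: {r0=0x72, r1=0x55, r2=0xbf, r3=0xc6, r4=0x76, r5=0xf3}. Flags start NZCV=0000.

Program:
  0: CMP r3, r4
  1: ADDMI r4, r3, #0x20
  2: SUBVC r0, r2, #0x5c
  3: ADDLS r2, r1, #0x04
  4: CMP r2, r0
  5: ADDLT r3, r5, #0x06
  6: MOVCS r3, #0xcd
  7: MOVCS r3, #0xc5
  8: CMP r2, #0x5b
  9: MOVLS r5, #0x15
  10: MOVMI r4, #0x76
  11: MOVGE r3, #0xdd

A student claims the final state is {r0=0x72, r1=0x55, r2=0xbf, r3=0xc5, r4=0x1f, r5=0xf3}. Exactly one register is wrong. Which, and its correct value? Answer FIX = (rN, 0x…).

FIX = (r4, 0x76)

0: ✓ CMP  NZCV=0011
1: · ADDMI
2: · SUBVC
3: · ADDLS
4: ✓ CMP  NZCV=0011
5: ✓ ADDLT  r3←0xf9
6: ✓ MOVCS  r3←0xcd
7: ✓ MOVCS  r3←0xc5
8: ✓ CMP  NZCV=0011
9: · MOVLS
10: · MOVMI
11: · MOVGE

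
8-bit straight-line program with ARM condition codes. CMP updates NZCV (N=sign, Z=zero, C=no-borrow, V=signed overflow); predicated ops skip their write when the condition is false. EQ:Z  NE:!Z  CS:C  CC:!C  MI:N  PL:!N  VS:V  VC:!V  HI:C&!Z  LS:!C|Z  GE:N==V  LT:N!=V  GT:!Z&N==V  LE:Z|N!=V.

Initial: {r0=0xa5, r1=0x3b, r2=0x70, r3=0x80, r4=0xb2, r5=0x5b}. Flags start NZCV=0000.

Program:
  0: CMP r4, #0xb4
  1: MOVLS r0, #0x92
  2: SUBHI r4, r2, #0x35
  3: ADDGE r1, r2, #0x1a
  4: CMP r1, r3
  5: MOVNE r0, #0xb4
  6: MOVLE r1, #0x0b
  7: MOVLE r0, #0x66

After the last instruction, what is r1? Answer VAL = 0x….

VAL = 0x3b

[0] flags=1000 → (cmp)
[1] flags=1000 LS?T → r0=0x92
[2] flags=1000 HI?F → skip
[3] flags=1000 GE?F → skip
[4] flags=1001 → (cmp)
[5] flags=1001 NE?T → r0=0xb4
[6] flags=1001 LE?F → skip
[7] flags=1001 LE?F → skip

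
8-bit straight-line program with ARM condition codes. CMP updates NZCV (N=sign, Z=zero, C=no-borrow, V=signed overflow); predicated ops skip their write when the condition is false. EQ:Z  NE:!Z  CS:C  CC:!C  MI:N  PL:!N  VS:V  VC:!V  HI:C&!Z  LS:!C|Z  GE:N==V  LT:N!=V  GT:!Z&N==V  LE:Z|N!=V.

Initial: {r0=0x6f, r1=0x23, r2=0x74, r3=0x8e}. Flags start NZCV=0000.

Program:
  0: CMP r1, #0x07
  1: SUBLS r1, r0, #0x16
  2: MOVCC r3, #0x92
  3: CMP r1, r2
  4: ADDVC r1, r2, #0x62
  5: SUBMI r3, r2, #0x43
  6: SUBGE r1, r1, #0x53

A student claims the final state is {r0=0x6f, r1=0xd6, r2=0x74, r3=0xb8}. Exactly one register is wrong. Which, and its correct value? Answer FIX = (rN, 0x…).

FIX = (r3, 0x31)

0: ✓ CMP  NZCV=0010
1: · SUBLS
2: · MOVCC
3: ✓ CMP  NZCV=1000
4: ✓ ADDVC  r1←0xd6
5: ✓ SUBMI  r3←0x31
6: · SUBGE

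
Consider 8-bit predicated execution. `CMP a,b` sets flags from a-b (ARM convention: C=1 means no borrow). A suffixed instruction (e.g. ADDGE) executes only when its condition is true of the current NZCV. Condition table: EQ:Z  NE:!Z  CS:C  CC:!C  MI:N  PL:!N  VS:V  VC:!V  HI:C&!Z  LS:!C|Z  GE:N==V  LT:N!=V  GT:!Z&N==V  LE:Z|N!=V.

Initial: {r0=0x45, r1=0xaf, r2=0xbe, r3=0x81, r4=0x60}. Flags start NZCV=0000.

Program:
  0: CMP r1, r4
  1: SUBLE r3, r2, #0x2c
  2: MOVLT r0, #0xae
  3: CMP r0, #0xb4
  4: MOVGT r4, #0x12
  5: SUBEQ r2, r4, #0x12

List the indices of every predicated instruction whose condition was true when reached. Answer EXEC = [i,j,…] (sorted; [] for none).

[0] flags=0011 → (cmp)
[1] flags=0011 LE?T → r3=0x92
[2] flags=0011 LT?T → r0=0xae
[3] flags=1000 → (cmp)
[4] flags=1000 GT?F → skip
[5] flags=1000 EQ?F → skip

EXEC = [1,2]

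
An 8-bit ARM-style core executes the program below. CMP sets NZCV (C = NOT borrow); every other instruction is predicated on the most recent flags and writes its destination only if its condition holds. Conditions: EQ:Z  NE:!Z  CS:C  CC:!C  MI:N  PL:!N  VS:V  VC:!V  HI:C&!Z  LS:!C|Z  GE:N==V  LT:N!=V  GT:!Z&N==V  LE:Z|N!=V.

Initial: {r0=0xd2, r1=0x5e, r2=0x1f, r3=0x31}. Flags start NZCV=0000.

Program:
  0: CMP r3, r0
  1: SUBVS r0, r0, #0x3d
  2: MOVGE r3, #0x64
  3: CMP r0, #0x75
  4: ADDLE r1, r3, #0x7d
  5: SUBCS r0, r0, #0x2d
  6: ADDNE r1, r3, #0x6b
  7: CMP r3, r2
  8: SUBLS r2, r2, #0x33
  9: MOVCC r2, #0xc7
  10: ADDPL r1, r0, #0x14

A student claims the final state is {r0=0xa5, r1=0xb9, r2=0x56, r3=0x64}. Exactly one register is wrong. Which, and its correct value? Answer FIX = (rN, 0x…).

0: ✓ CMP  NZCV=0000
1: · SUBVS
2: ✓ MOVGE  r3←0x64
3: ✓ CMP  NZCV=0011
4: ✓ ADDLE  r1←0xe1
5: ✓ SUBCS  r0←0xa5
6: ✓ ADDNE  r1←0xcf
7: ✓ CMP  NZCV=0010
8: · SUBLS
9: · MOVCC
10: ✓ ADDPL  r1←0xb9

FIX = (r2, 0x1f)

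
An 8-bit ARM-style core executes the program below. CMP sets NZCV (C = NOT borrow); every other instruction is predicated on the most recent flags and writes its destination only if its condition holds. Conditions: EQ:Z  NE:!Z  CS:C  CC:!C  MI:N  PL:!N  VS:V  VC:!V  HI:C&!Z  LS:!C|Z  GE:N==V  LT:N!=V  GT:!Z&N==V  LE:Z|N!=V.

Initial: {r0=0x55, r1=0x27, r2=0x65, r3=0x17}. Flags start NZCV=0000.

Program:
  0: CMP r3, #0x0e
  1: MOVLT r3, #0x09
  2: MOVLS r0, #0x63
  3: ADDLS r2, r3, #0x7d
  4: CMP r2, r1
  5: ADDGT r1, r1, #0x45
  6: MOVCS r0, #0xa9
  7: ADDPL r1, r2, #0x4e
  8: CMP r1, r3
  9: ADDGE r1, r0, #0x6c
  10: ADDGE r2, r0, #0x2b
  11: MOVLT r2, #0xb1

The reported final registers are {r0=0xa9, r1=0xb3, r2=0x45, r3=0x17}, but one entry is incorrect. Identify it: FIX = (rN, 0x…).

FIX = (r2, 0xb1)

0: ✓ CMP  NZCV=0010
1: · MOVLT
2: · MOVLS
3: · ADDLS
4: ✓ CMP  NZCV=0010
5: ✓ ADDGT  r1←0x6c
6: ✓ MOVCS  r0←0xa9
7: ✓ ADDPL  r1←0xb3
8: ✓ CMP  NZCV=1010
9: · ADDGE
10: · ADDGE
11: ✓ MOVLT  r2←0xb1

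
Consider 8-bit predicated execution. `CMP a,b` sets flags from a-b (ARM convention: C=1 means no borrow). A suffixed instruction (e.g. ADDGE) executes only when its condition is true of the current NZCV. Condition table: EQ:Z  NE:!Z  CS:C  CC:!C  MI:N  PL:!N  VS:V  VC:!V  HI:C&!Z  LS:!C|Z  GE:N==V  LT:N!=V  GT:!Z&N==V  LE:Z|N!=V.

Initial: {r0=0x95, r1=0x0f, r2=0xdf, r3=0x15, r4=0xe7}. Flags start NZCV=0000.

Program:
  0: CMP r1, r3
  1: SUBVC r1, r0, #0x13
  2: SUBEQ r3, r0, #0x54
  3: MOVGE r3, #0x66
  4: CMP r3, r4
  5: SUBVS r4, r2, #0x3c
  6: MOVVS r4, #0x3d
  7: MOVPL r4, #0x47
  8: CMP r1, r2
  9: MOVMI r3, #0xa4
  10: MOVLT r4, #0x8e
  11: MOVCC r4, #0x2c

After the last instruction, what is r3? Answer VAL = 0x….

VAL = 0xa4

0: ✓ CMP  NZCV=1000
1: ✓ SUBVC  r1←0x82
2: · SUBEQ
3: · MOVGE
4: ✓ CMP  NZCV=0000
5: · SUBVS
6: · MOVVS
7: ✓ MOVPL  r4←0x47
8: ✓ CMP  NZCV=1000
9: ✓ MOVMI  r3←0xa4
10: ✓ MOVLT  r4←0x8e
11: ✓ MOVCC  r4←0x2c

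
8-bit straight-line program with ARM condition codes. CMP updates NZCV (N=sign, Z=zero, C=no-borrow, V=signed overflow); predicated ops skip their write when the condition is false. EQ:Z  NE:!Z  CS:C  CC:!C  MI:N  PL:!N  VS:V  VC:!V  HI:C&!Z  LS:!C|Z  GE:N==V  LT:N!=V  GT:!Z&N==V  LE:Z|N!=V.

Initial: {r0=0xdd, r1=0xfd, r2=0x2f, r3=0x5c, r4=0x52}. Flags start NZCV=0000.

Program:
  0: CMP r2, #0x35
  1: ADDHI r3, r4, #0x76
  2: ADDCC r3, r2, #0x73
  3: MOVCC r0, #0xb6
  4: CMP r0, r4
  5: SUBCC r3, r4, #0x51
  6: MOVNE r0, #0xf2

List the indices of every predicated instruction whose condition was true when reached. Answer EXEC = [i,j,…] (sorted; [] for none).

[0] flags=1000 → (cmp)
[1] flags=1000 HI?F → skip
[2] flags=1000 CC?T → r3=0xa2
[3] flags=1000 CC?T → r0=0xb6
[4] flags=0011 → (cmp)
[5] flags=0011 CC?F → skip
[6] flags=0011 NE?T → r0=0xf2

EXEC = [2,3,6]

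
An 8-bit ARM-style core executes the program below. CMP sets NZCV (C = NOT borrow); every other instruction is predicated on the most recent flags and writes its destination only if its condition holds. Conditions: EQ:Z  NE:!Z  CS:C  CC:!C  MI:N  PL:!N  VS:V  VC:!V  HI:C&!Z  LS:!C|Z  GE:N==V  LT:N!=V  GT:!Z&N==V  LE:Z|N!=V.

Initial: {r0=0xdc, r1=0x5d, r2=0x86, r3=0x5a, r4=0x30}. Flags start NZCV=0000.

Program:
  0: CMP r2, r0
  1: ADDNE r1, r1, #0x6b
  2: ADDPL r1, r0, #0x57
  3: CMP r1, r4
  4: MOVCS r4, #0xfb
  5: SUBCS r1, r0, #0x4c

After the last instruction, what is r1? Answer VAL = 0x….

[0] flags=1000 → (cmp)
[1] flags=1000 NE?T → r1=0xc8
[2] flags=1000 PL?F → skip
[3] flags=1010 → (cmp)
[4] flags=1010 CS?T → r4=0xfb
[5] flags=1010 CS?T → r1=0x90

VAL = 0x90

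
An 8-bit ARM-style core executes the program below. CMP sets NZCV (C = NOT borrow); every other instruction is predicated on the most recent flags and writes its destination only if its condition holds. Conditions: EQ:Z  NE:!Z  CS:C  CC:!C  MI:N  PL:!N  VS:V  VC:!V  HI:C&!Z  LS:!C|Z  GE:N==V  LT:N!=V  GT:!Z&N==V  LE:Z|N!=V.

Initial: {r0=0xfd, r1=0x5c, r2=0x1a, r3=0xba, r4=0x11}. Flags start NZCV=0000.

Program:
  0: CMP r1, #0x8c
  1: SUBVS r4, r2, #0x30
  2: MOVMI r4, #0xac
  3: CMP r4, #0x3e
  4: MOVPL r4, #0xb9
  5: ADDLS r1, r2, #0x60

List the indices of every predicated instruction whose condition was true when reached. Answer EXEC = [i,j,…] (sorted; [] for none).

0: ✓ CMP  NZCV=1001
1: ✓ SUBVS  r4←0xea
2: ✓ MOVMI  r4←0xac
3: ✓ CMP  NZCV=0011
4: ✓ MOVPL  r4←0xb9
5: · ADDLS

EXEC = [1,2,4]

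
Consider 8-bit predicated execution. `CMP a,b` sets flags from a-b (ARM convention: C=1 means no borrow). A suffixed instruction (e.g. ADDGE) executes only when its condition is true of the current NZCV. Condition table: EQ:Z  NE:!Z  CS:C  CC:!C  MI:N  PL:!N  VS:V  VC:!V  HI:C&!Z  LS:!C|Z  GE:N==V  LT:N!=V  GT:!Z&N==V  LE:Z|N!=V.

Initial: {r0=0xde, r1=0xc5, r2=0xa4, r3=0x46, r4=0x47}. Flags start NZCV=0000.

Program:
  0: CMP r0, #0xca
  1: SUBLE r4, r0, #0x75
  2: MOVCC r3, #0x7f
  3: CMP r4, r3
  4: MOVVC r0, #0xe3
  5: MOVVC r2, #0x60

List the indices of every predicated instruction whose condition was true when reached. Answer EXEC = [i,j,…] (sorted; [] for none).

EXEC = [4,5]

[0] flags=0010 → (cmp)
[1] flags=0010 LE?F → skip
[2] flags=0010 CC?F → skip
[3] flags=0010 → (cmp)
[4] flags=0010 VC?T → r0=0xe3
[5] flags=0010 VC?T → r2=0x60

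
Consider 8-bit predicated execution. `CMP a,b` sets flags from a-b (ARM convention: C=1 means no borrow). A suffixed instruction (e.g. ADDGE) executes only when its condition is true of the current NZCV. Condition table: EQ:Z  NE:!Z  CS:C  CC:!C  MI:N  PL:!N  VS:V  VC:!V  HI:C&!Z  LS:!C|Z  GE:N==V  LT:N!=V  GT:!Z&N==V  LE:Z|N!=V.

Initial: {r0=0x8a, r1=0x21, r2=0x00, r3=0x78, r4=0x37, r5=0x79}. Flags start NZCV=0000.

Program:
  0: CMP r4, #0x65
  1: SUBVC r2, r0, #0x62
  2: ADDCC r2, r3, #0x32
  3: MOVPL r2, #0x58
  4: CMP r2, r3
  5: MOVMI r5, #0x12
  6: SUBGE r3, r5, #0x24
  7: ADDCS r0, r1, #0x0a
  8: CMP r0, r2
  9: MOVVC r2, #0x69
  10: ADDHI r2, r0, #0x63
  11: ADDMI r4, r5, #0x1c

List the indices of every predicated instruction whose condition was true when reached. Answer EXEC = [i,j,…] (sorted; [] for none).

[0] flags=1000 → (cmp)
[1] flags=1000 VC?T → r2=0x28
[2] flags=1000 CC?T → r2=0xaa
[3] flags=1000 PL?F → skip
[4] flags=0011 → (cmp)
[5] flags=0011 MI?F → skip
[6] flags=0011 GE?F → skip
[7] flags=0011 CS?T → r0=0x2b
[8] flags=1001 → (cmp)
[9] flags=1001 VC?F → skip
[10] flags=1001 HI?F → skip
[11] flags=1001 MI?T → r4=0x95

EXEC = [1,2,7,11]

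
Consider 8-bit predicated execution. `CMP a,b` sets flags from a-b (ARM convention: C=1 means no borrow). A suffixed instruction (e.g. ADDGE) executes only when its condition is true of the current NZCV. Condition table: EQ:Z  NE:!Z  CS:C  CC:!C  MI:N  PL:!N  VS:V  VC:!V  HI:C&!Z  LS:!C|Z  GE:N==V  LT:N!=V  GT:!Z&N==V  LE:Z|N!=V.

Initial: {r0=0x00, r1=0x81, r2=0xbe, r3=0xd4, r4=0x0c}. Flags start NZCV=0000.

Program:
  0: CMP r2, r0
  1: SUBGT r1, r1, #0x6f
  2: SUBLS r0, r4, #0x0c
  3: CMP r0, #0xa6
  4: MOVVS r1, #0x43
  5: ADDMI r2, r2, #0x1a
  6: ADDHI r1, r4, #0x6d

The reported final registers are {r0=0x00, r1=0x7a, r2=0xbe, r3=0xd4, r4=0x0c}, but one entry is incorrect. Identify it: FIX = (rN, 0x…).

FIX = (r1, 0x81)

0: ✓ CMP  NZCV=1010
1: · SUBGT
2: · SUBLS
3: ✓ CMP  NZCV=0000
4: · MOVVS
5: · ADDMI
6: · ADDHI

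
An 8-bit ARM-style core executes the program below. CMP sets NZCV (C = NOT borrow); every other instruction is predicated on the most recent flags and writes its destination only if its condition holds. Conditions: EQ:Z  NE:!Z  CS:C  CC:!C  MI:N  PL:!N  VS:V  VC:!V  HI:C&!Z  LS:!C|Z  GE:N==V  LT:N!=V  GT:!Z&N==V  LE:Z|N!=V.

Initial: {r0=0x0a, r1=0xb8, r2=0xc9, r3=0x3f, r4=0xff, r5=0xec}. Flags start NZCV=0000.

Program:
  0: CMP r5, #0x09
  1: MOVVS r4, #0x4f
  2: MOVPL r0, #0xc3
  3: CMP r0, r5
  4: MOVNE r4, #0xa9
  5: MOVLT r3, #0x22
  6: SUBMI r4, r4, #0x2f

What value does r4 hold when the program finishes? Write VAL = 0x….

VAL = 0xa9

[0] flags=1010 → (cmp)
[1] flags=1010 VS?F → skip
[2] flags=1010 PL?F → skip
[3] flags=0000 → (cmp)
[4] flags=0000 NE?T → r4=0xa9
[5] flags=0000 LT?F → skip
[6] flags=0000 MI?F → skip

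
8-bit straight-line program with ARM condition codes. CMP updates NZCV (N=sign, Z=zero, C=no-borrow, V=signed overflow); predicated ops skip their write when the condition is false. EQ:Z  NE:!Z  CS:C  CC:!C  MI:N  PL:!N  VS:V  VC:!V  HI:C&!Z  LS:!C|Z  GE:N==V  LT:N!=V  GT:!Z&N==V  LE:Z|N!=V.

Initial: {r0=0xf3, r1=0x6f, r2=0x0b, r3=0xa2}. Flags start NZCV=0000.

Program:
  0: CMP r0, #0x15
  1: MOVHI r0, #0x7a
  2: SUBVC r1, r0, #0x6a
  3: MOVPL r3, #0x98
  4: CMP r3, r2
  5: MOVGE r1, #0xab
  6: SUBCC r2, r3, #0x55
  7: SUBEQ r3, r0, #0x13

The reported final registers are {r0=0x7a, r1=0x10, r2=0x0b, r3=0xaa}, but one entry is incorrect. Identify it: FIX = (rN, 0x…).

[0] flags=1010 → (cmp)
[1] flags=1010 HI?T → r0=0x7a
[2] flags=1010 VC?T → r1=0x10
[3] flags=1010 PL?F → skip
[4] flags=1010 → (cmp)
[5] flags=1010 GE?F → skip
[6] flags=1010 CC?F → skip
[7] flags=1010 EQ?F → skip

FIX = (r3, 0xa2)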